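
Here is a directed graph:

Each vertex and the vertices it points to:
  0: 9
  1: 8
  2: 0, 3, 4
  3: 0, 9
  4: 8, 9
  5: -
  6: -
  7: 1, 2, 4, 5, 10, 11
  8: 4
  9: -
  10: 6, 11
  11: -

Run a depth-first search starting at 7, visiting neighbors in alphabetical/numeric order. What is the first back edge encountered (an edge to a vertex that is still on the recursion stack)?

4->8

DFS from 7 (visiting neighbors in alphabetical/numeric order); mark gray on enter, black on exit:
7 gray
  1 gray
    8 gray
      4 gray
        4→8: 8 is gray → back edge
First back edge: 4 → 8.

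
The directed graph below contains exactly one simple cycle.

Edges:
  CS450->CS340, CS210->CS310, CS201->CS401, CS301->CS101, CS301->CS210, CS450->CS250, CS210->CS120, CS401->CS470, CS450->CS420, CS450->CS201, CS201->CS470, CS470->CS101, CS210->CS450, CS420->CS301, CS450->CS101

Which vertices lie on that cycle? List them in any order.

CS210, CS301, CS420, CS450

DFS with gray/black marking from CS210:
CS210 gray
  CS450 gray
    CS340 gray
    CS340 black
    CS201 gray
      CS401 gray
        CS470 gray
          CS101 gray
          CS101 black
        CS470 black
      CS401 black
      CS201→CS470: CS470 black — skip
    CS201 black
    CS420 gray
      CS301 gray
        CS301→CS101: CS101 black — skip
        CS301→CS210: CS210 is gray → back edge
Back edge closes the cycle CS210 → CS450 → CS420 → CS301 → CS210; its vertices are {CS210, CS301, CS420, CS450}.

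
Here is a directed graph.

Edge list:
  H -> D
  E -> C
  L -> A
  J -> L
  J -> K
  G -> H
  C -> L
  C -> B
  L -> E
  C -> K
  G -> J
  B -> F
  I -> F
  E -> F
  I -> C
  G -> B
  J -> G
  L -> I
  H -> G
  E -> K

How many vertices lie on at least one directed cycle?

7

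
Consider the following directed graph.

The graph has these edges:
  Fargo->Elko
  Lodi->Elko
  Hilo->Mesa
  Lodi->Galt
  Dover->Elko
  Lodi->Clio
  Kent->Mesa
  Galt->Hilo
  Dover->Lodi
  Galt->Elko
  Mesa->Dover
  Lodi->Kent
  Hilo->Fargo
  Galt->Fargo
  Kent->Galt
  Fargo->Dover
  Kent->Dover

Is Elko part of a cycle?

No

Elko lies on a cycle iff there is a path from Elko back to itself.
Exploring from Elko, it never reaches itself; equivalently, its strongly connected component is a singleton.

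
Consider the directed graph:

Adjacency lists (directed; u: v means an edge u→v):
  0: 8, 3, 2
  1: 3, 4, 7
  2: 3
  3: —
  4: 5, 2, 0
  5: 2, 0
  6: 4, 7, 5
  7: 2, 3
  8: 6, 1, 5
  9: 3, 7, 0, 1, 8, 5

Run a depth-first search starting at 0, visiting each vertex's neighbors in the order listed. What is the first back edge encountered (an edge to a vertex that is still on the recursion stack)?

DFS from 0 (visiting each vertex's neighbors in the order listed); mark gray on enter, black on exit:
0 gray
  8 gray
    6 gray
      4 gray
        5 gray
          2 gray
            3 gray
            3 black
          2 black
          5→0: 0 is gray → back edge
First back edge: 5 → 0.

5→0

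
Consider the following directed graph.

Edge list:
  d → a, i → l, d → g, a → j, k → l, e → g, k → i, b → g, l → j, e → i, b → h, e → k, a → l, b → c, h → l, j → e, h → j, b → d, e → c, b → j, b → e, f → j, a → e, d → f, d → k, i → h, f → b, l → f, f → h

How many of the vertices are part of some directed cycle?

10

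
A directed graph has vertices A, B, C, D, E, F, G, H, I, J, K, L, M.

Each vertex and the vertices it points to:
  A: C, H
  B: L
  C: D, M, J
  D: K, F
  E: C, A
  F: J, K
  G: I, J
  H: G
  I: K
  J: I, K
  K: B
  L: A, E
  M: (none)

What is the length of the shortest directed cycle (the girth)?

6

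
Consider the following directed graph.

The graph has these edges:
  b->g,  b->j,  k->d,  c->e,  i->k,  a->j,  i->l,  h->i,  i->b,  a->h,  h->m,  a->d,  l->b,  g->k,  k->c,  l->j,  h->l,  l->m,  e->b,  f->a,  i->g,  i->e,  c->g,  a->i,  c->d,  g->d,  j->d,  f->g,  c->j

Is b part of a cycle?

Yes

b is on a cycle iff b can reach itself via ≥1 edge.
b → g → k → c → e → b — yes.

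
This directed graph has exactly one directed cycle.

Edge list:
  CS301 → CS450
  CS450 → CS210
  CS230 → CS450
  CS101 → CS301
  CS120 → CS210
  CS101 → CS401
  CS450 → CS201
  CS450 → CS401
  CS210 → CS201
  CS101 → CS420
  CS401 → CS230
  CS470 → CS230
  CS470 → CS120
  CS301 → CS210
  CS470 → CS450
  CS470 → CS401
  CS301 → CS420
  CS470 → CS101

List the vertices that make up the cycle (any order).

CS230, CS401, CS450

DFS with gray/black marking from CS401:
CS401 gray
  CS230 gray
    CS450 gray
      CS201 gray
      CS201 black
      CS210 gray
        CS210→CS201: CS201 black — skip
      CS210 black
      CS450→CS401: CS401 is gray → back edge
Back edge closes the cycle CS401 → CS230 → CS450 → CS401; its vertices are {CS230, CS401, CS450}.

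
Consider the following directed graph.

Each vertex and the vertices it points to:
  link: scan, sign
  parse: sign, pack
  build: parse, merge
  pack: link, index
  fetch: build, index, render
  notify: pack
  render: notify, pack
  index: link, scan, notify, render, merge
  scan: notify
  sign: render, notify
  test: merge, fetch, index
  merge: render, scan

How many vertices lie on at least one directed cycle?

8

A vertex is on a directed cycle iff it belongs to a strongly connected component of size ≥ 2 (or has a self-loop).
The vertices on cycles are {link, pack, scan, sign, index, merge, notify, render} — 8 in total.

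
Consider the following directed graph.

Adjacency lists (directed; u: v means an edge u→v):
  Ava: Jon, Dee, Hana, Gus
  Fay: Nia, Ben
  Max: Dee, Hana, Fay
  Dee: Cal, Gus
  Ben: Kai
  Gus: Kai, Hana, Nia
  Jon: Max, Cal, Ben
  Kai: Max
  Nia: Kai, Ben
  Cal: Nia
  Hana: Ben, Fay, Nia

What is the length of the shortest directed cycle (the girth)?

4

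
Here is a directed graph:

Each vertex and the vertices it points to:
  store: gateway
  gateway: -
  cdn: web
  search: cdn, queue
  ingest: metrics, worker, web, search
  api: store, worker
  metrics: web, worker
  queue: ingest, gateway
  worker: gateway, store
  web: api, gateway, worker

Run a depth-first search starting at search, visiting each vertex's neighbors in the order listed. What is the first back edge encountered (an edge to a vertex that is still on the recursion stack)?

ingest→search

DFS from search (visiting each vertex's neighbors in the order listed); mark gray on enter, black on exit:
search gray
  cdn gray
    web gray
      api gray
        store gray
          gateway gray
          gateway black
        store black
        worker gray
          worker→gateway: gateway black — skip
          worker→store: store black — skip
        worker black
      api black
      web→gateway: gateway black — skip
      web→worker: worker black — skip
    web black
  cdn black
  queue gray
    ingest gray
      metrics gray
        metrics→web: web black — skip
        metrics→worker: worker black — skip
      metrics black
      ingest→worker: worker black — skip
      ingest→web: web black — skip
      ingest→search: search is gray → back edge
First back edge: ingest → search.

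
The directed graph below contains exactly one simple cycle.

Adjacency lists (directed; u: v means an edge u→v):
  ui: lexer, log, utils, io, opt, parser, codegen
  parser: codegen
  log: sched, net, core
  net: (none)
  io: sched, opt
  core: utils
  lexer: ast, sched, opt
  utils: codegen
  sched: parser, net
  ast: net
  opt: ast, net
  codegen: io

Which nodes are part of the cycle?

DFS with gray/black marking from io:
io gray
  sched gray
    parser gray
      codegen gray
        codegen→io: io is gray → back edge
Back edge closes the cycle io → sched → parser → codegen → io; its vertices are {io, sched, parser, codegen}.

io, sched, parser, codegen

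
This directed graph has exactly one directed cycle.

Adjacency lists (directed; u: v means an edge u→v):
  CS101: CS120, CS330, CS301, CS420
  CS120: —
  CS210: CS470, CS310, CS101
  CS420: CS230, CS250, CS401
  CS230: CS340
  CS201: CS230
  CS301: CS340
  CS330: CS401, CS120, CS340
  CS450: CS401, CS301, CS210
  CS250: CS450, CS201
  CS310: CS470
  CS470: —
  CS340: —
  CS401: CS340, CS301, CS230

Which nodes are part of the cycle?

CS101, CS210, CS250, CS420, CS450

DFS with gray/black marking from CS210:
CS210 gray
  CS470 gray
  CS470 black
  CS310 gray
    CS310→CS470: CS470 black — skip
  CS310 black
  CS101 gray
    CS120 gray
    CS120 black
    CS330 gray
      CS401 gray
        CS340 gray
        CS340 black
        CS301 gray
          CS301→CS340: CS340 black — skip
        CS301 black
        CS230 gray
          CS230→CS340: CS340 black — skip
        CS230 black
      CS401 black
      CS330→CS120: CS120 black — skip
      CS330→CS340: CS340 black — skip
    CS330 black
    CS101→CS301: CS301 black — skip
    CS420 gray
      CS420→CS230: CS230 black — skip
      CS250 gray
        CS450 gray
          CS450→CS401: CS401 black — skip
          CS450→CS301: CS301 black — skip
          CS450→CS210: CS210 is gray → back edge
Back edge closes the cycle CS210 → CS101 → CS420 → CS250 → CS450 → CS210; its vertices are {CS101, CS210, CS250, CS420, CS450}.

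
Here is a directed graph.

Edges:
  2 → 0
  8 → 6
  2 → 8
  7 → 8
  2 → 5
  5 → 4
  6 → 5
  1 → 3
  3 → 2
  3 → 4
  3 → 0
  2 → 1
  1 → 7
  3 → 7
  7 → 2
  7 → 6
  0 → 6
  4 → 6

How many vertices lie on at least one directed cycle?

7

A vertex is on a directed cycle iff it belongs to a strongly connected component of size ≥ 2 (or has a self-loop).
The vertices on cycles are {1, 2, 3, 4, 5, 6, 7} — 7 in total.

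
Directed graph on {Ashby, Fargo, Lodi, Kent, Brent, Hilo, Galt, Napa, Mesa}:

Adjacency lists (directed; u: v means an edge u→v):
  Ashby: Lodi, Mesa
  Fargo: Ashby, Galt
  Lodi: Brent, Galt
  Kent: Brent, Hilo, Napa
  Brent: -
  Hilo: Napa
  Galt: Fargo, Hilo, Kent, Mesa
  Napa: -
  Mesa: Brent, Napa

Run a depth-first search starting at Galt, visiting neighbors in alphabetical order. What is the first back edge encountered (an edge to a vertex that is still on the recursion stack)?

Lodi->Galt

DFS from Galt (visiting neighbors in alphabetical order); mark gray on enter, black on exit:
Galt gray
  Fargo gray
    Ashby gray
      Lodi gray
        Brent gray
        Brent black
        Lodi→Galt: Galt is gray → back edge
First back edge: Lodi → Galt.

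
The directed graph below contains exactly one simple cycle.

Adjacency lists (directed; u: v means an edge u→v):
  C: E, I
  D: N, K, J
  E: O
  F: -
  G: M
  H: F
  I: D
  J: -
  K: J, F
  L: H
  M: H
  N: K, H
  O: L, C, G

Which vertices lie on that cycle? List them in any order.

DFS with gray/black marking from O:
O gray
  L gray
    H gray
      F gray
      F black
    H black
  L black
  C gray
    E gray
      E→O: O is gray → back edge
Back edge closes the cycle O → C → E → O; its vertices are {C, E, O}.

C, E, O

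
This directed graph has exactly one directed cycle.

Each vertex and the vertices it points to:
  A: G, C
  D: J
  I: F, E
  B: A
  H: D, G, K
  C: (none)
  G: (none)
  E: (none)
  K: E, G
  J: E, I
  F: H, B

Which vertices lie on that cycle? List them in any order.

DFS with gray/black marking from F:
F gray
  H gray
    D gray
      J gray
        E gray
        E black
        I gray
          I→F: F is gray → back edge
Back edge closes the cycle F → H → D → J → I → F; its vertices are {D, F, H, I, J}.

D, F, H, I, J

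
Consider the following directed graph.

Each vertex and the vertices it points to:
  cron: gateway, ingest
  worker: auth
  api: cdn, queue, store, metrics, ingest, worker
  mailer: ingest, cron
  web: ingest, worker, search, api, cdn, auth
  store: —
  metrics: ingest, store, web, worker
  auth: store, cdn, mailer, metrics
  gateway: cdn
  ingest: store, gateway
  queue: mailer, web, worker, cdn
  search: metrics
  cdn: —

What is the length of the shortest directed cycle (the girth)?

3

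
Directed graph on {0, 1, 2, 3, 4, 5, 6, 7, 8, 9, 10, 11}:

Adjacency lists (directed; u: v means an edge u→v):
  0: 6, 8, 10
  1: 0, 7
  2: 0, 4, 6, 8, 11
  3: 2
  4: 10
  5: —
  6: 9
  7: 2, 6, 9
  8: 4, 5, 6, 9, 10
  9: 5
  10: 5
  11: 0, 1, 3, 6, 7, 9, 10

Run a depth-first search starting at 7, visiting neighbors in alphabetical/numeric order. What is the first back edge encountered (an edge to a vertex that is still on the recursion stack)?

DFS from 7 (visiting neighbors in alphabetical/numeric order); mark gray on enter, black on exit:
7 gray
  2 gray
    0 gray
      6 gray
        9 gray
          5 gray
          5 black
        9 black
      6 black
      8 gray
        4 gray
          10 gray
            10→5: 5 black — skip
          10 black
        4 black
        8→5: 5 black — skip
        8→6: 6 black — skip
        8→9: 9 black — skip
        8→10: 10 black — skip
      8 black
      0→10: 10 black — skip
    0 black
    2→4: 4 black — skip
    2→6: 6 black — skip
    2→8: 8 black — skip
    11 gray
      11→0: 0 black — skip
      1 gray
        1→0: 0 black — skip
        1→7: 7 is gray → back edge
First back edge: 1 → 7.

1→7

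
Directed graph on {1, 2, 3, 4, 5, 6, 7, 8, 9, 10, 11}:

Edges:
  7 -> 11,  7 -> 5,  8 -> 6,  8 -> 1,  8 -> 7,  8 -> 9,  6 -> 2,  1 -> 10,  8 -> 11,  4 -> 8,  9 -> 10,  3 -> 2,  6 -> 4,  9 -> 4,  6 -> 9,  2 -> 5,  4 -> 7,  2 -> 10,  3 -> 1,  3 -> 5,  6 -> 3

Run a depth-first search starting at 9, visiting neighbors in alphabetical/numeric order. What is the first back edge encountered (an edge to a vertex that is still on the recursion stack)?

6→4

DFS from 9 (visiting neighbors in alphabetical/numeric order); mark gray on enter, black on exit:
9 gray
  4 gray
    7 gray
      5 gray
      5 black
      11 gray
      11 black
    7 black
    8 gray
      1 gray
        10 gray
        10 black
      1 black
      6 gray
        2 gray
          2→5: 5 black — skip
          2→10: 10 black — skip
        2 black
        3 gray
          3→1: 1 black — skip
          3→2: 2 black — skip
          3→5: 5 black — skip
        3 black
        6→4: 4 is gray → back edge
First back edge: 6 → 4.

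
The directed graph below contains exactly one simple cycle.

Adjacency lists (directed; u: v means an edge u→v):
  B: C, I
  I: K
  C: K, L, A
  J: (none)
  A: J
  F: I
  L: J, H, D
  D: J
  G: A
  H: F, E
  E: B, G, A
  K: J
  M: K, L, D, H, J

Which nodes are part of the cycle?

DFS with gray/black marking from H:
H gray
  F gray
    I gray
      K gray
        J gray
        J black
      K black
    I black
  F black
  E gray
    B gray
      C gray
        C→K: K black — skip
        L gray
          L→J: J black — skip
          L→H: H is gray → back edge
Back edge closes the cycle H → E → B → C → L → H; its vertices are {B, C, E, H, L}.

B, C, E, H, L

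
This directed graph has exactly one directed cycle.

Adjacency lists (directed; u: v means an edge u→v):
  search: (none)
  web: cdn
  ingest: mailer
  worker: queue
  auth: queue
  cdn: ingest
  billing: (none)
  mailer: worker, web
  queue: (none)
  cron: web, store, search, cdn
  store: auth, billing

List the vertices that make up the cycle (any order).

cdn, web, ingest, mailer

DFS with gray/black marking from web:
web gray
  cdn gray
    ingest gray
      mailer gray
        worker gray
          queue gray
          queue black
        worker black
        mailer→web: web is gray → back edge
Back edge closes the cycle web → cdn → ingest → mailer → web; its vertices are {cdn, web, ingest, mailer}.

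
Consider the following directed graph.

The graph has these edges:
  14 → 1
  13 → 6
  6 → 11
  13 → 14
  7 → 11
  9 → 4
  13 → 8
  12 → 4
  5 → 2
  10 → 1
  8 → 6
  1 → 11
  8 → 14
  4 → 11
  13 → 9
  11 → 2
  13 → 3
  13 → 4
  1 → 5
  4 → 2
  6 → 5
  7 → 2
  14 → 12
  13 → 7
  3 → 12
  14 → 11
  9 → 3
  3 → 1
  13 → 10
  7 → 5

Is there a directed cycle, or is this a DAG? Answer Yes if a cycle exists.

DFS with white/gray/black marking, starting from 9:
9 gray
  3 gray
    1 gray
      11 gray
        2 gray
        2 black
      11 black
      5 gray
        5→2: 2 black — skip
      5 black
    1 black
    12 gray
      4 gray
        4→11: 11 black — skip
        4→2: 2 black — skip
      4 black
    12 black
  3 black
  9→4: 4 black — skip
9 black
10 gray
  10→1: 1 black — skip
10 black
7 gray
  7→5: 5 black — skip
  7→2: 2 black — skip
  7→11: 11 black — skip
7 black
8 gray
  6 gray
    6→5: 5 black — skip
    6→11: 11 black — skip
  6 black
  14 gray
    14→11: 11 black — skip
    14→12: 12 black — skip
    14→1: 1 black — skip
  14 black
8 black
13 gray
  13→8: 8 black — skip
  13→6: 6 black — skip
  13→3: 3 black — skip
  13→4: 4 black — skip
  13→7: 7 black — skip
  13→10: 10 black — skip
  13→9: 9 black — skip
  13→14: 14 black — skip
13 black
Every edge goes to a white or black vertex — no back edge, so the graph is acyclic.

No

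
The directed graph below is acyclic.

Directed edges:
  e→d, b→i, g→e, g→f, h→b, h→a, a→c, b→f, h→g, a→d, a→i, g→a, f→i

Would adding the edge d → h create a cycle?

Yes

Adding d→h creates a cycle iff h can already reach d.
Path from h: h → a → d.
So h → … → d → h is a cycle.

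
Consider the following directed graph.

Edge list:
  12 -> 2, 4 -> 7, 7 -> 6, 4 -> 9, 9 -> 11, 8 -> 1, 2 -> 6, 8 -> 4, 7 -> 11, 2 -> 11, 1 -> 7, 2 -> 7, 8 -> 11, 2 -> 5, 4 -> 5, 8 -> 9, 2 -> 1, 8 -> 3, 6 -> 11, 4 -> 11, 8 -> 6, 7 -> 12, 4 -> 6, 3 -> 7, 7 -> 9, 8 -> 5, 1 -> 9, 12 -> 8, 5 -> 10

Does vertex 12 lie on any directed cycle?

Yes

12 is on a cycle iff 12 can reach itself via ≥1 edge.
12 → 2 → 7 → 12 — yes.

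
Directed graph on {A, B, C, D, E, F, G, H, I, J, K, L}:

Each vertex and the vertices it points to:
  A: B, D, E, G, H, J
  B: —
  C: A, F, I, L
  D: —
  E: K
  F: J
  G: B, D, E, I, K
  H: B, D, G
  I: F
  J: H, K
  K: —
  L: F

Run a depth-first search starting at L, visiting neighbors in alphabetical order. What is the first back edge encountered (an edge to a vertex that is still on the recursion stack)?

I→F

DFS from L (visiting neighbors in alphabetical order); mark gray on enter, black on exit:
L gray
  F gray
    J gray
      H gray
        B gray
        B black
        D gray
        D black
        G gray
          G→B: B black — skip
          G→D: D black — skip
          E gray
            K gray
            K black
          E black
          I gray
            I→F: F is gray → back edge
First back edge: I → F.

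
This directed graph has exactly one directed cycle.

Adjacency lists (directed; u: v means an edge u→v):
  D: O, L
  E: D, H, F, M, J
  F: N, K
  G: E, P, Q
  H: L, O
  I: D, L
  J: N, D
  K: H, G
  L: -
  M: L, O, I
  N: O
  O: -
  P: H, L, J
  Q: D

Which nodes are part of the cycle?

E, F, G, K

DFS with gray/black marking from G:
G gray
  E gray
    D gray
      O gray
      O black
      L gray
      L black
    D black
    H gray
      H→L: L black — skip
      H→O: O black — skip
    H black
    F gray
      N gray
        N→O: O black — skip
      N black
      K gray
        K→H: H black — skip
        K→G: G is gray → back edge
Back edge closes the cycle G → E → F → K → G; its vertices are {E, F, G, K}.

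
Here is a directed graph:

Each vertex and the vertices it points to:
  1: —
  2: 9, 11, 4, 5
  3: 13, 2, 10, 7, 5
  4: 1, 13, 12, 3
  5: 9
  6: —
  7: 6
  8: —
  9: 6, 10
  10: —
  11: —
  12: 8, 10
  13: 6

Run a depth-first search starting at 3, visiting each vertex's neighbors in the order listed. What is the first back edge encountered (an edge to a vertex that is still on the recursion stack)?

4->3

DFS from 3 (visiting each vertex's neighbors in the order listed); mark gray on enter, black on exit:
3 gray
  13 gray
    6 gray
    6 black
  13 black
  2 gray
    9 gray
      9→6: 6 black — skip
      10 gray
      10 black
    9 black
    11 gray
    11 black
    4 gray
      1 gray
      1 black
      4→13: 13 black — skip
      12 gray
        8 gray
        8 black
        12→10: 10 black — skip
      12 black
      4→3: 3 is gray → back edge
First back edge: 4 → 3.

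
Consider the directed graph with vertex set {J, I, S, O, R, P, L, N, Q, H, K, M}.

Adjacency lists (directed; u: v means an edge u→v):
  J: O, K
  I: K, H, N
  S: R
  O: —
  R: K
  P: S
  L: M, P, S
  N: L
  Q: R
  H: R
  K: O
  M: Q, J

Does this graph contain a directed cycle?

DFS with white/gray/black marking, starting from S:
S gray
  R gray
    K gray
      O gray
      O black
    K black
  R black
S black
J gray
  J→O: O black — skip
  J→K: K black — skip
J black
I gray
  I→K: K black — skip
  H gray
    H→R: R black — skip
  H black
  N gray
    L gray
      M gray
        Q gray
          Q→R: R black — skip
        Q black
        M→J: J black — skip
      M black
      P gray
        P→S: S black — skip
      P black
      L→S: S black — skip
    L black
  N black
I black
Every edge goes to a white or black vertex — no back edge, so the graph is acyclic.

No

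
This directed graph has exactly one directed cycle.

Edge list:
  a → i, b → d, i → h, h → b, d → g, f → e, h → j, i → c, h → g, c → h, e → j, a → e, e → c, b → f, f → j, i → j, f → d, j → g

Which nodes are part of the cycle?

b, c, e, f, h

DFS with gray/black marking from e:
e gray
  c gray
    h gray
      g gray
      g black
      b gray
        d gray
          d→g: g black — skip
        d black
        f gray
          j gray
            j→g: g black — skip
          j black
          f→d: d black — skip
          f→e: e is gray → back edge
Back edge closes the cycle e → c → h → b → f → e; its vertices are {b, c, e, f, h}.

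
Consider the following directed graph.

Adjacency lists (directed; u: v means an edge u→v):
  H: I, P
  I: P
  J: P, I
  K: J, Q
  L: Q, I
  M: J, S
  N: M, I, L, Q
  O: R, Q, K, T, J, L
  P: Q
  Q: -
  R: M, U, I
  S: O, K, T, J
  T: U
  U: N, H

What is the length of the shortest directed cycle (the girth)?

For each vertex v, BFS finds the shortest path from v back to v.
The shortest such closed walk is S → O → R → M → S, length 4.

4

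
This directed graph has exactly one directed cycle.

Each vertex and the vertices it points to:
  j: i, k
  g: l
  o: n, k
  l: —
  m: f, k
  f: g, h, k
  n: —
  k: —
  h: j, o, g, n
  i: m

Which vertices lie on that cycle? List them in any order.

DFS with gray/black marking from f:
f gray
  g gray
    l gray
    l black
  g black
  h gray
    j gray
      i gray
        m gray
          m→f: f is gray → back edge
Back edge closes the cycle f → h → j → i → m → f; its vertices are {f, h, i, j, m}.

f, h, i, j, m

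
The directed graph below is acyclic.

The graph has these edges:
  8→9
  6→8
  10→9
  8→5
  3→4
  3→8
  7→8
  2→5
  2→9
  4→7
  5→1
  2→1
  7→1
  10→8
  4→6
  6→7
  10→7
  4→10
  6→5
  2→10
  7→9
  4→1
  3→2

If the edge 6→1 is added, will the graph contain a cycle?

Adding 6→1 creates a cycle iff 1 can already reach 6.
Explore from 1: no path reaches 6. The graph stays acyclic.

No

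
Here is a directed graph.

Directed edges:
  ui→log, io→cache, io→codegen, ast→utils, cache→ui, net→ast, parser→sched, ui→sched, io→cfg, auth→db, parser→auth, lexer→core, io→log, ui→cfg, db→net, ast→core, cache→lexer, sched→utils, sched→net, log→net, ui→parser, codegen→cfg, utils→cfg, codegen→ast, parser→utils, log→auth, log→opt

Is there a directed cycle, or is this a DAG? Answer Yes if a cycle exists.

No

DFS with white/gray/black marking, starting from sched:
sched gray
  utils gray
    cfg gray
    cfg black
  utils black
  net gray
    ast gray
      ast→utils: utils black — skip
      core gray
      core black
    ast black
  net black
sched black
auth gray
  db gray
    db→net: net black — skip
  db black
auth black
cache gray
  ui gray
    ui→sched: sched black — skip
    ui→cfg: cfg black — skip
    parser gray
      parser→sched: sched black — skip
      parser→utils: utils black — skip
      parser→auth: auth black — skip
    parser black
    log gray
      log→auth: auth black — skip
      opt gray
      opt black
      log→net: net black — skip
    log black
  ui black
  lexer gray
    lexer→core: core black — skip
  lexer black
cache black
io gray
  codegen gray
    codegen→ast: ast black — skip
    codegen→cfg: cfg black — skip
  codegen black
  io→cfg: cfg black — skip
  io→log: log black — skip
  io→cache: cache black — skip
io black
Every edge goes to a white or black vertex — no back edge, so the graph is acyclic.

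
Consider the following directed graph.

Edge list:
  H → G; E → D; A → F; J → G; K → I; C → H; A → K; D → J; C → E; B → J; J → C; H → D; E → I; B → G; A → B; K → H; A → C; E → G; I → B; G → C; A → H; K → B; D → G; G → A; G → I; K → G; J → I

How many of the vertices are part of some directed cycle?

10

A vertex is on a directed cycle iff it belongs to a strongly connected component of size ≥ 2 (or has a self-loop).
The vertices on cycles are {A, B, C, D, E, G, H, I, J, K} — 10 in total.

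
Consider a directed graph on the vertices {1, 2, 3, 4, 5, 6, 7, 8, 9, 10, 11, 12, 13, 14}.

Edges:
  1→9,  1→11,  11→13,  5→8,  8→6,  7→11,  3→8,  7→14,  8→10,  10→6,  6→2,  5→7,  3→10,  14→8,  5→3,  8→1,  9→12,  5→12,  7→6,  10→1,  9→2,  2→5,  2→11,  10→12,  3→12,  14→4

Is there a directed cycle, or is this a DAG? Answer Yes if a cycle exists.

Yes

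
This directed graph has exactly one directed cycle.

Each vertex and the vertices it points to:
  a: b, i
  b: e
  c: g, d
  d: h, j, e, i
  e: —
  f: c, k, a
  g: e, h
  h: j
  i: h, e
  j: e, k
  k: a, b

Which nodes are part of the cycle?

a, h, i, j, k

DFS with gray/black marking from k:
k gray
  a gray
    b gray
      e gray
      e black
    b black
    i gray
      h gray
        j gray
          j→e: e black — skip
          j→k: k is gray → back edge
Back edge closes the cycle k → a → i → h → j → k; its vertices are {a, h, i, j, k}.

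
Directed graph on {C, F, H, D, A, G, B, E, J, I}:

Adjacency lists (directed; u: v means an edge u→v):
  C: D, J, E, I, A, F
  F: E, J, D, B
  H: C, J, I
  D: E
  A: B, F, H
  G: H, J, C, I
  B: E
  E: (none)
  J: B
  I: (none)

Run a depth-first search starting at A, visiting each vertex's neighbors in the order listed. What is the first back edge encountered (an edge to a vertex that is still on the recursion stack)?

C->A

DFS from A (visiting each vertex's neighbors in the order listed); mark gray on enter, black on exit:
A gray
  B gray
    E gray
    E black
  B black
  F gray
    F→E: E black — skip
    J gray
      J→B: B black — skip
    J black
    D gray
      D→E: E black — skip
    D black
    F→B: B black — skip
  F black
  H gray
    C gray
      C→D: D black — skip
      C→J: J black — skip
      C→E: E black — skip
      I gray
      I black
      C→A: A is gray → back edge
First back edge: C → A.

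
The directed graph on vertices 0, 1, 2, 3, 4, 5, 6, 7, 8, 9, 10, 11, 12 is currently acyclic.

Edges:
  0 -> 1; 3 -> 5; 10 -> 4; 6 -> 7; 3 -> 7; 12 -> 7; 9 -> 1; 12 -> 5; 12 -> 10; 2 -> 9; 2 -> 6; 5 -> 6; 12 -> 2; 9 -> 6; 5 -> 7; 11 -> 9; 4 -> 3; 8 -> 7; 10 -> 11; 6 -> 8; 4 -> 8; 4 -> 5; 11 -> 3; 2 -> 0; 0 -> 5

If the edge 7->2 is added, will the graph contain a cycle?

Yes

Adding 7→2 creates a cycle iff 2 can already reach 7.
Path from 2: 2 → 6 → 7.
So 2 → … → 7 → 2 is a cycle.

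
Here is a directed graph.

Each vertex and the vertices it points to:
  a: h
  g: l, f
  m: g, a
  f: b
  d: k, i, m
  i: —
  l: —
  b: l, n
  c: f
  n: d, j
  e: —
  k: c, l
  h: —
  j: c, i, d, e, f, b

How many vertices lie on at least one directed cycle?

9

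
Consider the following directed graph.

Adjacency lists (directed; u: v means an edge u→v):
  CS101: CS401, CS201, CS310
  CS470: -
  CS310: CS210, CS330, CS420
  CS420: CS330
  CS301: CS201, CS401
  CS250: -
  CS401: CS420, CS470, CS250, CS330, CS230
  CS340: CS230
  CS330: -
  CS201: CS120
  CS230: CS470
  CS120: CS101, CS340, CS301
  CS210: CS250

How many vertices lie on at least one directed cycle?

A vertex is on a directed cycle iff it belongs to a strongly connected component of size ≥ 2 (or has a self-loop).
The vertices on cycles are {CS101, CS120, CS201, CS301} — 4 in total.

4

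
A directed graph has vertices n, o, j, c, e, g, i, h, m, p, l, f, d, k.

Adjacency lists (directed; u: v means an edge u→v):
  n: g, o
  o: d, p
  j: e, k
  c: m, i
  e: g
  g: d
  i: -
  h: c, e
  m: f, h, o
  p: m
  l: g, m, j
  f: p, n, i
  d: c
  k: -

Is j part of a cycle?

No

j lies on a cycle iff there is a path from j back to itself.
Exploring from j, it never reaches itself; equivalently, its strongly connected component is a singleton.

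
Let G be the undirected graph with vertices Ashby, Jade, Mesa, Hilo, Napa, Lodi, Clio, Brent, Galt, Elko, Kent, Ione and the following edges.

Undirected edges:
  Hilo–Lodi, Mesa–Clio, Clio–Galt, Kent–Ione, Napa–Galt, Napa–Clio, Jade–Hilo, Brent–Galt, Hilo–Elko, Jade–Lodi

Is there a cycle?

Yes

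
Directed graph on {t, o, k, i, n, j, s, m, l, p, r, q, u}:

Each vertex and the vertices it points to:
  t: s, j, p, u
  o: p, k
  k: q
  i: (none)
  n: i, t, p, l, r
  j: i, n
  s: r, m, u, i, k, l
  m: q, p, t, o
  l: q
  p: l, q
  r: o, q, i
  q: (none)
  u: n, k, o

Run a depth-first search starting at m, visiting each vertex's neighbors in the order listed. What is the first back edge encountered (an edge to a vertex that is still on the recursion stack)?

DFS from m (visiting each vertex's neighbors in the order listed); mark gray on enter, black on exit:
m gray
  q gray
  q black
  p gray
    l gray
      l→q: q black — skip
    l black
    p→q: q black — skip
  p black
  t gray
    s gray
      r gray
        o gray
          o→p: p black — skip
          k gray
            k→q: q black — skip
          k black
        o black
        r→q: q black — skip
        i gray
        i black
      r black
      s→m: m is gray → back edge
First back edge: s → m.

s→m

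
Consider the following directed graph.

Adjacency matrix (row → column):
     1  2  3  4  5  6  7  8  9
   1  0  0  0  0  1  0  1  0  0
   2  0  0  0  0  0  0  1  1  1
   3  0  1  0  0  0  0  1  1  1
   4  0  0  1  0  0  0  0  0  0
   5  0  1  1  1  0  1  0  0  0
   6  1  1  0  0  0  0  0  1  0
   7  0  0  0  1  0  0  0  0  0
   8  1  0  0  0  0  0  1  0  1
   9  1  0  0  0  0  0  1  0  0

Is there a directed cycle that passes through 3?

3 is on a cycle iff 3 can reach itself via ≥1 edge.
3 → 7 → 4 → 3 — yes.

Yes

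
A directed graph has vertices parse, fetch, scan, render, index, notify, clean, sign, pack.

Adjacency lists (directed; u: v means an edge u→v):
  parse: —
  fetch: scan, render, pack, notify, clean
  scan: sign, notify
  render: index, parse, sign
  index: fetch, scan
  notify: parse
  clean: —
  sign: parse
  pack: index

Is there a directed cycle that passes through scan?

scan lies on a cycle iff there is a path from scan back to itself.
Exploring from scan, it never reaches itself; equivalently, its strongly connected component is a singleton.

No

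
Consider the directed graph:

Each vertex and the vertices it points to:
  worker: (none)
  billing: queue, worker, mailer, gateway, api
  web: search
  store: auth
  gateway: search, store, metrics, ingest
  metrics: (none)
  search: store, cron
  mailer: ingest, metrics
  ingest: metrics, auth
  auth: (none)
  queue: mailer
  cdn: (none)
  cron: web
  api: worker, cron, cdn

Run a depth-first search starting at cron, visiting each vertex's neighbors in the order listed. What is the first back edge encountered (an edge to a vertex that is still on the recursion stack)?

search→cron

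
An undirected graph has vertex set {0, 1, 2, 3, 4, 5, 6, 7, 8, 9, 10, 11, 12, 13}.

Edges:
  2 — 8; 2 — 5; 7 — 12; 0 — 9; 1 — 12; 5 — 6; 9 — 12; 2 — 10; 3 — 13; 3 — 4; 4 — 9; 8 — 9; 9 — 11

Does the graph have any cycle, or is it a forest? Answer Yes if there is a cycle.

DFS, tracking each vertex's parent; an edge to a visited non-parent vertex closes a cycle.
Start from 8:
visit 8 (parent –)
  visit 9 (parent 8)
    visit 12 (parent 9)
      visit 1 (parent 12)
        1–12: parent, skip
      visit 7 (parent 12)
        7–12: parent, skip
      12–9: parent, skip
    visit 4 (parent 9)
      4–9: parent, skip
      visit 3 (parent 4)
        3–4: parent, skip
        visit 13 (parent 3)
          13–3: parent, skip
    visit 0 (parent 9)
      0–9: parent, skip
    visit 11 (parent 9)
      11–9: parent, skip
    9–8: parent, skip
  visit 2 (parent 8)
    visit 5 (parent 2)
      visit 6 (parent 5)
        6–5: parent, skip
      5–2: parent, skip
    2–8: parent, skip
    visit 10 (parent 2)
      10–2: parent, skip
No non-parent visited neighbor found — the graph is a forest.

No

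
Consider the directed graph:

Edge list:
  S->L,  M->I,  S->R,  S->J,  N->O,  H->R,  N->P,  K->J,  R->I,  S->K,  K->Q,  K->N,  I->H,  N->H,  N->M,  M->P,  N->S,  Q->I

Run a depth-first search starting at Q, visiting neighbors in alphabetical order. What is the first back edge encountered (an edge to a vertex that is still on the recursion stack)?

R→I

DFS from Q (visiting neighbors in alphabetical order); mark gray on enter, black on exit:
Q gray
  I gray
    H gray
      R gray
        R→I: I is gray → back edge
First back edge: R → I.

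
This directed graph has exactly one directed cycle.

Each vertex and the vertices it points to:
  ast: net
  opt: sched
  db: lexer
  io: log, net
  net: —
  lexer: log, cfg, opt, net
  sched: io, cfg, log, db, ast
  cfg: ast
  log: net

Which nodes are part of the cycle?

db, opt, lexer, sched

DFS with gray/black marking from opt:
opt gray
  sched gray
    io gray
      log gray
        net gray
        net black
      log black
      io→net: net black — skip
    io black
    cfg gray
      ast gray
        ast→net: net black — skip
      ast black
    cfg black
    sched→log: log black — skip
    db gray
      lexer gray
        lexer→log: log black — skip
        lexer→cfg: cfg black — skip
        lexer→opt: opt is gray → back edge
Back edge closes the cycle opt → sched → db → lexer → opt; its vertices are {db, opt, lexer, sched}.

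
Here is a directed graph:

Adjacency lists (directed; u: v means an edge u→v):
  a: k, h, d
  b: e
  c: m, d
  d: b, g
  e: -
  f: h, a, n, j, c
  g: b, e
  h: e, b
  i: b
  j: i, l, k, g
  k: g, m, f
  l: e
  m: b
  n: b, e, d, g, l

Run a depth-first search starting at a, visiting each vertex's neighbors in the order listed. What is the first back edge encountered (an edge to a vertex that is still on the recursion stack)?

f→a

DFS from a (visiting each vertex's neighbors in the order listed); mark gray on enter, black on exit:
a gray
  k gray
    g gray
      b gray
        e gray
        e black
      b black
      g→e: e black — skip
    g black
    m gray
      m→b: b black — skip
    m black
    f gray
      h gray
        h→e: e black — skip
        h→b: b black — skip
      h black
      f→a: a is gray → back edge
First back edge: f → a.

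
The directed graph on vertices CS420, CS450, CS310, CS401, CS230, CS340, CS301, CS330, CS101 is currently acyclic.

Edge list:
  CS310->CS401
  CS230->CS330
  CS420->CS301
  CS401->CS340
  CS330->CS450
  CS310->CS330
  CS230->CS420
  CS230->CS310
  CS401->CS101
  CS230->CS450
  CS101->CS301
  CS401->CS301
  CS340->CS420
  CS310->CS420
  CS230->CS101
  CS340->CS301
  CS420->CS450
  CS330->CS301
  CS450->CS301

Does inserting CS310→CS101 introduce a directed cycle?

No

Adding CS310→CS101 creates a cycle iff CS101 can already reach CS310.
Explore from CS101: no path reaches CS310. The graph stays acyclic.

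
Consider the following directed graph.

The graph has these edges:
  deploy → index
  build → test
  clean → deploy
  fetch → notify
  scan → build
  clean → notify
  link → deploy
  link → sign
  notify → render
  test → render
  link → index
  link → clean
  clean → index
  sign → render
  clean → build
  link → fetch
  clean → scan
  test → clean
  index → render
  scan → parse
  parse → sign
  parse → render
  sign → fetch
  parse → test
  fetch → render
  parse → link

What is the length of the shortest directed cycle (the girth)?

For each vertex v, BFS finds the shortest path from v back to v.
The shortest such closed walk is clean → build → test → clean, length 3.

3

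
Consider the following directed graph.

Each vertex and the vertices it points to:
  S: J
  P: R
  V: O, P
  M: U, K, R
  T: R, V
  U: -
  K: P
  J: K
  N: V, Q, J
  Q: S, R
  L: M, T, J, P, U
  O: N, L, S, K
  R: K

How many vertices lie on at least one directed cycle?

8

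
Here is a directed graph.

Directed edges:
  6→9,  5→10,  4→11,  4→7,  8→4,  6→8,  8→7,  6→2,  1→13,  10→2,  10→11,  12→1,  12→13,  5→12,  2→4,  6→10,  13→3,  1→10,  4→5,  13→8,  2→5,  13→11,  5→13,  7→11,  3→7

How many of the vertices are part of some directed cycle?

A vertex is on a directed cycle iff it belongs to a strongly connected component of size ≥ 2 (or has a self-loop).
The vertices on cycles are {1, 2, 4, 5, 8, 10, 12, 13} — 8 in total.

8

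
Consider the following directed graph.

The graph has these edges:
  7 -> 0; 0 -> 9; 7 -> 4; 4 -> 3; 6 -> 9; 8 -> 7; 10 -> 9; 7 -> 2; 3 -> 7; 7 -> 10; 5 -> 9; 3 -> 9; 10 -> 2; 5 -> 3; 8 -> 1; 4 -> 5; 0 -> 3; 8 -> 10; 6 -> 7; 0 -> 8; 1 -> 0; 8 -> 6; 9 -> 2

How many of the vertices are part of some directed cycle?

A vertex is on a directed cycle iff it belongs to a strongly connected component of size ≥ 2 (or has a self-loop).
The vertices on cycles are {0, 1, 3, 4, 5, 6, 7, 8} — 8 in total.

8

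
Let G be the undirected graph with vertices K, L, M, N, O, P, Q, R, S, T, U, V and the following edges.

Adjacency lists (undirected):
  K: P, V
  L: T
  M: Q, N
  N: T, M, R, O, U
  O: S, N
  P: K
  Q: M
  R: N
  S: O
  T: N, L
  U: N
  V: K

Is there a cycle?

DFS, tracking each vertex's parent; an edge to a visited non-parent vertex closes a cycle.
Start from T:
visit T (parent –)
  visit N (parent T)
    N–T: parent, skip
    visit M (parent N)
      visit Q (parent M)
        Q–M: parent, skip
      M–N: parent, skip
    visit R (parent N)
      R–N: parent, skip
    visit O (parent N)
      visit S (parent O)
        S–O: parent, skip
      O–N: parent, skip
    visit U (parent N)
      U–N: parent, skip
  visit L (parent T)
    L–T: parent, skip
visit K (parent –)
  visit P (parent K)
    P–K: parent, skip
  visit V (parent K)
    V–K: parent, skip
No non-parent visited neighbor found — the graph is a forest.

No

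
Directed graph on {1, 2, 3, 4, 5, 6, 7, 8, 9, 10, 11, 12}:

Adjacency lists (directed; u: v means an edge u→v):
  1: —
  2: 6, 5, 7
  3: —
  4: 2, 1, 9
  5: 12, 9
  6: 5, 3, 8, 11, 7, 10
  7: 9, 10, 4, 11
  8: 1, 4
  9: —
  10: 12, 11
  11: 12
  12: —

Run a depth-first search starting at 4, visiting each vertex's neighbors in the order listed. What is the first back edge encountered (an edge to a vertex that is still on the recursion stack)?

8→4

DFS from 4 (visiting each vertex's neighbors in the order listed); mark gray on enter, black on exit:
4 gray
  2 gray
    6 gray
      5 gray
        12 gray
        12 black
        9 gray
        9 black
      5 black
      3 gray
      3 black
      8 gray
        1 gray
        1 black
        8→4: 4 is gray → back edge
First back edge: 8 → 4.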